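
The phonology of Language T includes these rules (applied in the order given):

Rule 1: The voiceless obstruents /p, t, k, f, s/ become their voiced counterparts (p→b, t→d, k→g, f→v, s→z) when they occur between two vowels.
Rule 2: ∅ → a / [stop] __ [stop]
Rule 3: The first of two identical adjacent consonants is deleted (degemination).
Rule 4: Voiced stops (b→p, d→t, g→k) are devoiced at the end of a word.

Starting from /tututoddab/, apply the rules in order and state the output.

Rule 1 (intervocalic voicing): /t/ is a voiceless obstruent between vowels /u/ and /u/, so it voices to [d]. /t/ is a voiceless obstruent between vowels /u/ and /o/, so it voices to [d]. /tututoddab/ → tududoddab.
Rule 2 (stop-cluster a-epenthesis): /d/ and /d/ form a stop–stop cluster, so [a] is inserted between them. /tududoddab/ → tududodadab.
Rule 3 (degemination): no segment meets the environment; /tududodadab/ is unchanged.
Rule 4 (final devoicing): /b/ is a voiced stop in word-final position, so it devoices to [p]. /tududodadab/ → tududodadap.

tududodadap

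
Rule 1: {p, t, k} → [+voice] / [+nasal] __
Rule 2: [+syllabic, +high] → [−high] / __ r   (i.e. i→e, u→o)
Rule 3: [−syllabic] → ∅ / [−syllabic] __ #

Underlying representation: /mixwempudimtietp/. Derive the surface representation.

Rule 1 (post-nasal voicing): /p/ is a voiceless stop immediately after the nasal /m/, so it voices to [b]. /t/ is a voiceless stop immediately after the nasal /m/, so it voices to [d]. /mixwempudimtietp/ → mixwembudimdietp.
Rule 2 (pre-rhotic lowering): no segment meets the environment; /mixwembudimdietp/ is unchanged.
Rule 3 (final cluster simplification): /p/ is the second consonant of a word-final cluster /tp/, so it deletes. /mixwembudimdietp/ → mixwembudimdiet.

mixwembudimdiet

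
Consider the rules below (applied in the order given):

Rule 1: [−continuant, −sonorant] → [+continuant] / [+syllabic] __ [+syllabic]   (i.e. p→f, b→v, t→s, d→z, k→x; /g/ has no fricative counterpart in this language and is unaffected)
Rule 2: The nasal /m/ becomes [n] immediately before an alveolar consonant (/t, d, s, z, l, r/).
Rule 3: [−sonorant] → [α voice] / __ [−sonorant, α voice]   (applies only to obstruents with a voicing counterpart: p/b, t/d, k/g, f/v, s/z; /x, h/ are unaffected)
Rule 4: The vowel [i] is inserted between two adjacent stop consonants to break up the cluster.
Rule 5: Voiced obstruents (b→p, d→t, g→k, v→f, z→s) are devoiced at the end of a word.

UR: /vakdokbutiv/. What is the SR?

Rule 1 (intervocalic spirantization): /t/ is a stop between vowels /u/ and /i/, so it spirantizes to the fricative [s]. /vakdokbutiv/ → vakdokbusiv.
Rule 2 (nasal place assimilation): no segment meets the environment; /vakdokbusiv/ is unchanged.
Rule 3 (regressive voicing assimilation): /k/ precedes the voiced obstruent /d/, so it voices to [g] by assimilation. /k/ precedes the voiced obstruent /b/, so it voices to [g] by assimilation. /vakdokbusiv/ → vagdogbusiv.
Rule 4 (stop-cluster i-epenthesis): /g/ and /d/ form a stop–stop cluster, so [i] is inserted between them. /g/ and /b/ form a stop–stop cluster, so [i] is inserted between them. /vagdogbusiv/ → vagidogibusiv.
Rule 5 (final devoicing): /v/ is a voiced obstruent in word-final position, so it devoices to [f]. /vagidogibusiv/ → vagidogibusif.

vagidogibusif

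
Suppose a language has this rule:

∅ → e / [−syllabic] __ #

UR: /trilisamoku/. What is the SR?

trilisamoku

No segment of /trilisamoku/ meets the structural description of the rule, so the form surfaces unchanged.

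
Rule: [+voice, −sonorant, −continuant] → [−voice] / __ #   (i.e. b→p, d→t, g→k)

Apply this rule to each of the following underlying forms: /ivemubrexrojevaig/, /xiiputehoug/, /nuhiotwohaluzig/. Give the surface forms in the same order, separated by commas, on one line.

/ivemubrexrojevaig/: /g/ is a voiced stop in word-final position, so it devoices to [k]. → [ivemubrexrojevaik].
/xiiputehoug/: /g/ is a voiced stop in word-final position, so it devoices to [k]. → [xiiputehouk].
/nuhiotwohaluzig/: /g/ is a voiced stop in word-final position, so it devoices to [k]. → [nuhiotwohaluzik].

ivemubrexrojevaik, xiiputehouk, nuhiotwohaluzik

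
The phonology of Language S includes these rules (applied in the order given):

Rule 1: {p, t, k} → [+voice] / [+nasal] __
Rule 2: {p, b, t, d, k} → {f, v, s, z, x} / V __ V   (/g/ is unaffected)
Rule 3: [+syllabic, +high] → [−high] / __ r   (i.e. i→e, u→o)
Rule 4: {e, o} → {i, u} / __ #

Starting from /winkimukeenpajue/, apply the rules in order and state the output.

Rule 1 (post-nasal voicing): /k/ is a voiceless stop immediately after the nasal /n/, so it voices to [g]. /p/ is a voiceless stop immediately after the nasal /n/, so it voices to [b]. /winkimukeenpajue/ → wingimukeenbajue.
Rule 2 (intervocalic spirantization): /k/ is a stop between vowels /u/ and /e/, so it spirantizes to the fricative [x]. /wingimukeenbajue/ → wingimuxeenbajue.
Rule 3 (pre-rhotic lowering): no segment meets the environment; /wingimuxeenbajue/ is unchanged.
Rule 4 (final vowel raising): /e/ is a mid vowel in word-final position, so it raises to [i]. /wingimuxeenbajue/ → wingimuxeenbajui.

wingimuxeenbajui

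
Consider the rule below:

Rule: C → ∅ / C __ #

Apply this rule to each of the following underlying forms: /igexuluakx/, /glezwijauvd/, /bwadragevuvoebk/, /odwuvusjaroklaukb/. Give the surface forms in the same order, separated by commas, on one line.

/igexuluakx/: /x/ is the second consonant of a word-final cluster /kx/, so it deletes. → [igexuluak].
/glezwijauvd/: /d/ is the second consonant of a word-final cluster /vd/, so it deletes. → [glezwijauv].
/bwadragevuvoebk/: /k/ is the second consonant of a word-final cluster /bk/, so it deletes. → [bwadragevuvoeb].
/odwuvusjaroklaukb/: /b/ is the second consonant of a word-final cluster /kb/, so it deletes. → [odwuvusjaroklauk].

igexuluak, glezwijauv, bwadragevuvoeb, odwuvusjaroklauk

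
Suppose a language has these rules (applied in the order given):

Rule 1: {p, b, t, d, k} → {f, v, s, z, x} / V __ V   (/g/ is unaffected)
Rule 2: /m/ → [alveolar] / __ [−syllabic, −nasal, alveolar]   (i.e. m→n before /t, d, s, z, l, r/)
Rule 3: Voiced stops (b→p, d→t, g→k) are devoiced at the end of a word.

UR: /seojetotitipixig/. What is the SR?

Rule 1 (intervocalic spirantization): /t/ is a stop between vowels /e/ and /o/, so it spirantizes to the fricative [s]. /t/ is a stop between vowels /o/ and /i/, so it spirantizes to the fricative [s]. /t/ is a stop between vowels /i/ and /i/, so it spirantizes to the fricative [s]. /p/ is a stop between vowels /i/ and /i/, so it spirantizes to the fricative [f]. /seojetotitipixig/ → seojesosisifixig.
Rule 2 (nasal place assimilation): no segment meets the environment; /seojesosisifixig/ is unchanged.
Rule 3 (final devoicing): /g/ is a voiced stop in word-final position, so it devoices to [k]. /seojesosisifixig/ → seojesosisifixik.

seojesosisifixik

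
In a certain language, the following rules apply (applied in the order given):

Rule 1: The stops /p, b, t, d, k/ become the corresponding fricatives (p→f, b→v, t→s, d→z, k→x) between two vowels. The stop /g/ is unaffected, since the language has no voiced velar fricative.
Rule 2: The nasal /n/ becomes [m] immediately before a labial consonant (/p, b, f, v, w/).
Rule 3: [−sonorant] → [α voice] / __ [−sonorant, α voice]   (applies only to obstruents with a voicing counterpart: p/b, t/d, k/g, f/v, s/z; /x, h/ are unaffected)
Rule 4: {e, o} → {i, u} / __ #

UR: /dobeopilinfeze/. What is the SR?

doveofilimfezi

Rule 1 (intervocalic spirantization): /b/ is a stop between vowels /o/ and /e/, so it spirantizes to the fricative [v]. /p/ is a stop between vowels /o/ and /i/, so it spirantizes to the fricative [f]. /dobeopilinfeze/ → doveofilinfeze.
Rule 2 (nasal place assimilation): /n/ precedes the labial consonant /f/, so it assimilates in place to [m]. /doveofilinfeze/ → doveofilimfeze.
Rule 3 (regressive voicing assimilation): no segment meets the environment; /doveofilimfeze/ is unchanged.
Rule 4 (final vowel raising): /e/ is a mid vowel in word-final position, so it raises to [i]. /doveofilimfeze/ → doveofilimfezi.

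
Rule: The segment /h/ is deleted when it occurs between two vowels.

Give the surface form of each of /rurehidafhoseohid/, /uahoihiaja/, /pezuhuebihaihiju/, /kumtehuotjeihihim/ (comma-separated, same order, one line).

rureidafhoseoid, uaoiiaja, pezuuebiaiiju, kumteuotjeiiim

/rurehidafhoseohid/: /h/ occurs between vowels /e/ and /i/, so it deletes. /h/ occurs between vowels /o/ and /i/, so it deletes. → [rureidafhoseoid].
/uahoihiaja/: /h/ occurs between vowels /a/ and /o/, so it deletes. /h/ occurs between vowels /i/ and /i/, so it deletes. → [uaoiiaja].
/pezuhuebihaihiju/: /h/ occurs between vowels /u/ and /u/, so it deletes. /h/ occurs between vowels /i/ and /a/, so it deletes. /h/ occurs between vowels /i/ and /i/, so it deletes. → [pezuuebiaiiju].
/kumtehuotjeihihim/: /h/ occurs between vowels /e/ and /u/, so it deletes. /h/ occurs between vowels /i/ and /i/, so it deletes. /h/ occurs between vowels /i/ and /i/, so it deletes. → [kumteuotjeiiim].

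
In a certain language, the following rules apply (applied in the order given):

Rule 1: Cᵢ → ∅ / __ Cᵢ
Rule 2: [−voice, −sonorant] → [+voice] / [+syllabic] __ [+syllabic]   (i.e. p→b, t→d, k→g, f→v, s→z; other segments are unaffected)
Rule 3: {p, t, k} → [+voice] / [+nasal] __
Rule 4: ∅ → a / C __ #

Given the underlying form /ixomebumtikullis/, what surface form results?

ixomebumdigulisa

Rule 1 (degemination): /ll/ is a geminate; the first /l/ deletes. /ixomebumtikullis/ → ixomebumtikulis.
Rule 2 (intervocalic voicing): /k/ is a voiceless obstruent between vowels /i/ and /u/, so it voices to [g]. /ixomebumtikulis/ → ixomebumtigulis.
Rule 3 (post-nasal voicing): /t/ is a voiceless stop immediately after the nasal /m/, so it voices to [d]. /ixomebumtigulis/ → ixomebumdigulis.
Rule 4 (final a-epenthesis): the form ends in the consonant /s/, so [a] is inserted word-finally. /ixomebumdigulis/ → ixomebumdigulisa.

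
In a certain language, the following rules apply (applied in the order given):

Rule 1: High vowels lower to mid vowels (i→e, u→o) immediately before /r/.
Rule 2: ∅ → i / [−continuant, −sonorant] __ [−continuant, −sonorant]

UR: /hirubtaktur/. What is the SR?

herubitakitor

Rule 1 (pre-rhotic lowering): /i/ is a high vowel immediately before /r/, so it lowers to [e]. /u/ is a high vowel immediately before /r/, so it lowers to [o]. /hirubtaktur/ → herubtaktor.
Rule 2 (stop-cluster i-epenthesis): /b/ and /t/ form a stop–stop cluster, so [i] is inserted between them. /k/ and /t/ form a stop–stop cluster, so [i] is inserted between them. /herubtaktor/ → herubitakitor.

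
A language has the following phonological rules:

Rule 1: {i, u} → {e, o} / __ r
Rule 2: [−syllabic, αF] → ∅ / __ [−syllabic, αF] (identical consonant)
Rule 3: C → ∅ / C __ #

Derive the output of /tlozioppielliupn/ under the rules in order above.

Rule 1 (pre-rhotic lowering): no segment meets the environment; /tlozioppielliupn/ is unchanged.
Rule 2 (degemination): /pp/ is a geminate; the first /p/ deletes. /ll/ is a geminate; the first /l/ deletes. /tlozioppielliupn/ → tloziopieliupn.
Rule 3 (final cluster simplification): /n/ is the second consonant of a word-final cluster /pn/, so it deletes. /tloziopieliupn/ → tloziopieliup.

tloziopieliup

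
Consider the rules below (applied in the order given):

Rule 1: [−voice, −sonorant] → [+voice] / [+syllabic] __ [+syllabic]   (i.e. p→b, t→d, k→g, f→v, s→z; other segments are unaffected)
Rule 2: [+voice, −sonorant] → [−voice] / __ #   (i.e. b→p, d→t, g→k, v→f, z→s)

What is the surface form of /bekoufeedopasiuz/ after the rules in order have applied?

Rule 1 (intervocalic voicing): /k/ is a voiceless obstruent between vowels /e/ and /o/, so it voices to [g]. /f/ is a voiceless obstruent between vowels /u/ and /e/, so it voices to [v]. /p/ is a voiceless obstruent between vowels /o/ and /a/, so it voices to [b]. /s/ is a voiceless obstruent between vowels /a/ and /i/, so it voices to [z]. /bekoufeedopasiuz/ → begouveedobaziuz.
Rule 2 (final devoicing): /z/ is a voiced obstruent in word-final position, so it devoices to [s]. /begouveedobaziuz/ → begouveedobazius.

begouveedobazius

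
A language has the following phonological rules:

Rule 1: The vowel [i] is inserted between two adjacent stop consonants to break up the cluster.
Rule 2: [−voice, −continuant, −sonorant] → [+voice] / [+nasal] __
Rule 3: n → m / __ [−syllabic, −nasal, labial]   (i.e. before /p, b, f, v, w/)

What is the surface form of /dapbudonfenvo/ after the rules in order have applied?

dapibudomfemvo

Rule 1 (stop-cluster i-epenthesis): /p/ and /b/ form a stop–stop cluster, so [i] is inserted between them. /dapbudonfenvo/ → dapibudonfenvo.
Rule 2 (post-nasal voicing): no segment meets the environment; /dapibudonfenvo/ is unchanged.
Rule 3 (nasal place assimilation): /n/ precedes the labial consonant /f/, so it assimilates in place to [m]. /n/ precedes the labial consonant /v/, so it assimilates in place to [m]. /dapibudonfenvo/ → dapibudomfemvo.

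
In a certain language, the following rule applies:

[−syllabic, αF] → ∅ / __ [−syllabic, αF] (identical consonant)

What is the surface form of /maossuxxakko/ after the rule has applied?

maosuxako

/ss/ is a geminate; the first /s/ deletes.
/xx/ is a geminate; the first /x/ deletes.
/kk/ is a geminate; the first /k/ deletes.
The other instances of /m/, /s/, /x/, /k/ do not occur in the required environment and remain unchanged.
Surface form: [maosuxako].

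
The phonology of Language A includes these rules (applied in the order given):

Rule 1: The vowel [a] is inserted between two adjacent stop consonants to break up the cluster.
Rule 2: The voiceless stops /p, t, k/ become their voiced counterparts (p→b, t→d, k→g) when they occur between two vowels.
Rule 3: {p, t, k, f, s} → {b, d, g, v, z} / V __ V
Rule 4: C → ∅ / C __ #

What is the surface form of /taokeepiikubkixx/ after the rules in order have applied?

Rule 1 (stop-cluster a-epenthesis): /b/ and /k/ form a stop–stop cluster, so [a] is inserted between them. /taokeepiikubkixx/ → taokeepiikubakixx.
Rule 2 (intervocalic voicing): /k/ is a voiceless stop between vowels /o/ and /e/, so it voices to [g]. /p/ is a voiceless stop between vowels /e/ and /i/, so it voices to [b]. /k/ is a voiceless stop between vowels /i/ and /u/, so it voices to [g]. /k/ is a voiceless stop between vowels /a/ and /i/, so it voices to [g]. /taokeepiikubakixx/ → taogeebiigubagixx.
Rule 3 (intervocalic voicing): no segment meets the environment; /taogeebiigubagixx/ is unchanged.
Rule 4 (final cluster simplification): /x/ is the second consonant of a word-final cluster /xx/, so it deletes. /taogeebiigubagixx/ → taogeebiigubagix.

taogeebiigubagix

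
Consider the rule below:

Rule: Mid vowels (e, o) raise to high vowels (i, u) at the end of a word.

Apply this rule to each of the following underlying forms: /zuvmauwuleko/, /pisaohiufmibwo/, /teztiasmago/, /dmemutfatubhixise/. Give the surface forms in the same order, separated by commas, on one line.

/zuvmauwuleko/: /o/ is a mid vowel in word-final position, so it raises to [u]. → [zuvmauwuleku].
/pisaohiufmibwo/: /o/ is a mid vowel in word-final position, so it raises to [u]. → [pisaohiufmibwu].
/teztiasmago/: /o/ is a mid vowel in word-final position, so it raises to [u]. → [teztiasmagu].
/dmemutfatubhixise/: /e/ is a mid vowel in word-final position, so it raises to [i]. → [dmemutfatubhixisi].

zuvmauwuleku, pisaohiufmibwu, teztiasmagu, dmemutfatubhixisi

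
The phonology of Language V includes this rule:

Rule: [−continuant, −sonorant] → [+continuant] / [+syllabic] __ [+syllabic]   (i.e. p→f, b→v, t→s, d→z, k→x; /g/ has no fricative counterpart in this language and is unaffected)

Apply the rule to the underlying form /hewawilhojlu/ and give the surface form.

No segment of /hewawilhojlu/ meets the structural description of the rule, so the form surfaces unchanged.

hewawilhojlu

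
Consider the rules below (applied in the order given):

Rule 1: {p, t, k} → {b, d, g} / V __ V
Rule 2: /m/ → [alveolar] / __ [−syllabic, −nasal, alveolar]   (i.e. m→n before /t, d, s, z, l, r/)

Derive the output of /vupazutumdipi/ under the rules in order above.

Rule 1 (intervocalic voicing): /p/ is a voiceless stop between vowels /u/ and /a/, so it voices to [b]. /t/ is a voiceless stop between vowels /u/ and /u/, so it voices to [d]. /p/ is a voiceless stop between vowels /i/ and /i/, so it voices to [b]. /vupazutumdipi/ → vubazudumdibi.
Rule 2 (nasal place assimilation): /m/ precedes the alveolar consonant /d/, so it assimilates in place to [n]. /vubazudumdibi/ → vubazudundibi.

vubazudundibi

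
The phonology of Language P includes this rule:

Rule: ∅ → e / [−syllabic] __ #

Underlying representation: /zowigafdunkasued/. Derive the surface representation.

the form ends in the consonant /d/, so [e] is inserted word-finally.
Surface form: [zowigafdunkasuede].

zowigafdunkasuede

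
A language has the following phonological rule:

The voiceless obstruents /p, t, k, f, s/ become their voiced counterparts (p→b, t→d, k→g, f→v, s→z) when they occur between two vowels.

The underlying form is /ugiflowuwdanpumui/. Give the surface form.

ugiflowuwdanpumui

No segment of /ugiflowuwdanpumui/ meets the structural description of the rule, so the form surfaces unchanged.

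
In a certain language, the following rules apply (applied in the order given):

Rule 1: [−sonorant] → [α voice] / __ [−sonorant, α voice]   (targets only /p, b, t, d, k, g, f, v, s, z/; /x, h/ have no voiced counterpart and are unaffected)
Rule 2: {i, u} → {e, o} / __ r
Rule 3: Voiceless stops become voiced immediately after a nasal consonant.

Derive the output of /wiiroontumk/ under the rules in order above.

Rule 1 (regressive voicing assimilation): no segment meets the environment; /wiiroontumk/ is unchanged.
Rule 2 (pre-rhotic lowering): /i/ is a high vowel immediately before /r/, so it lowers to [e]. /wiiroontumk/ → wieroontumk.
Rule 3 (post-nasal voicing): /t/ is a voiceless stop immediately after the nasal /n/, so it voices to [d]. /k/ is a voiceless stop immediately after the nasal /m/, so it voices to [g]. /wieroontumk/ → wieroondumg.

wieroondumg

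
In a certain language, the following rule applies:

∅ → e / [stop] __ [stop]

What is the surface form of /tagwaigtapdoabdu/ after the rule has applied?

/g/ and /t/ form a stop–stop cluster, so [e] is inserted between them.
/p/ and /d/ form a stop–stop cluster, so [e] is inserted between them.
/b/ and /d/ form a stop–stop cluster, so [e] is inserted between them.
Surface form: [tagwaigetapedoabedu].

tagwaigetapedoabedu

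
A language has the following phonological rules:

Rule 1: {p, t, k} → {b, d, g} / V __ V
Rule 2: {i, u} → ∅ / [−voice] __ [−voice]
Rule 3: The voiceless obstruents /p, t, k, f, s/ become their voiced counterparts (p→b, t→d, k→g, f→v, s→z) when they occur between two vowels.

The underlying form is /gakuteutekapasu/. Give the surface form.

gagudeudegabazu

Rule 1 (intervocalic voicing): /k/ is a voiceless stop between vowels /a/ and /u/, so it voices to [g]. /t/ is a voiceless stop between vowels /u/ and /e/, so it voices to [d]. /t/ is a voiceless stop between vowels /u/ and /e/, so it voices to [d]. /k/ is a voiceless stop between vowels /e/ and /a/, so it voices to [g]. /p/ is a voiceless stop between vowels /a/ and /a/, so it voices to [b]. /gakuteutekapasu/ → gagudeudegabasu.
Rule 2 (high vowel syncope): no segment meets the environment; /gagudeudegabasu/ is unchanged.
Rule 3 (intervocalic voicing): /s/ is a voiceless obstruent between vowels /a/ and /u/, so it voices to [z]. /gagudeudegabasu/ → gagudeudegabazu.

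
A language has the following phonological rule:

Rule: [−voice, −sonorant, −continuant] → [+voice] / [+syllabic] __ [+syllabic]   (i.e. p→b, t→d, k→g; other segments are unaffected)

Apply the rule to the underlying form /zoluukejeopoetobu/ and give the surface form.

zoluugejeoboedobu

/k/ is a voiceless stop between vowels /u/ and /e/, so it voices to [g].
/p/ is a voiceless stop between vowels /o/ and /o/, so it voices to [b].
/t/ is a voiceless stop between vowels /e/ and /o/, so it voices to [d].
Surface form: [zoluugejeoboedobu].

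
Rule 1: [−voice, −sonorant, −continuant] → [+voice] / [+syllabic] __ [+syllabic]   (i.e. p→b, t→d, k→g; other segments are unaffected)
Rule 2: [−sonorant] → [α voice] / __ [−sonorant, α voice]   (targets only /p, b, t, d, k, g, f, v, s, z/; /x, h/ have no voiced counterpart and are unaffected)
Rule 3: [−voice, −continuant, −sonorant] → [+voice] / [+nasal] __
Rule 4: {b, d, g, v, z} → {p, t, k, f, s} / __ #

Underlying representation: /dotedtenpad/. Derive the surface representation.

Rule 1 (intervocalic voicing): /t/ is a voiceless stop between vowels /o/ and /e/, so it voices to [d]. /dotedtenpad/ → dodedtenpad.
Rule 2 (regressive voicing assimilation): /d/ precedes the voiceless obstruent /t/, so it devoices to [t] by assimilation. /dodedtenpad/ → dodettenpad.
Rule 3 (post-nasal voicing): /p/ is a voiceless stop immediately after the nasal /n/, so it voices to [b]. /dodettenpad/ → dodettenbad.
Rule 4 (final devoicing): /d/ is a voiced obstruent in word-final position, so it devoices to [t]. /dodettenbad/ → dodettenbat.

dodettenbat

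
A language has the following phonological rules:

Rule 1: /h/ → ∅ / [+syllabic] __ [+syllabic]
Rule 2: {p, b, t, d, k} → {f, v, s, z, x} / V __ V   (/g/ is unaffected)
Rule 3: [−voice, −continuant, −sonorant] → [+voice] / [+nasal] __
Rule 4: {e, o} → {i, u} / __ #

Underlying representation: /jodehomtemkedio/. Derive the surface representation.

Rule 1 (intervocalic h-deletion): /h/ occurs between vowels /e/ and /o/, so it deletes. /jodehomtemkedio/ → jodeomtemkedio.
Rule 2 (intervocalic spirantization): /d/ is a stop between vowels /o/ and /e/, so it spirantizes to the fricative [z]. /d/ is a stop between vowels /e/ and /i/, so it spirantizes to the fricative [z]. /jodeomtemkedio/ → jozeomtemkezio.
Rule 3 (post-nasal voicing): /t/ is a voiceless stop immediately after the nasal /m/, so it voices to [d]. /k/ is a voiceless stop immediately after the nasal /m/, so it voices to [g]. /jozeomtemkezio/ → jozeomdemgezio.
Rule 4 (final vowel raising): /o/ is a mid vowel in word-final position, so it raises to [u]. /jozeomdemgezio/ → jozeomdemgeziu.

jozeomdemgeziu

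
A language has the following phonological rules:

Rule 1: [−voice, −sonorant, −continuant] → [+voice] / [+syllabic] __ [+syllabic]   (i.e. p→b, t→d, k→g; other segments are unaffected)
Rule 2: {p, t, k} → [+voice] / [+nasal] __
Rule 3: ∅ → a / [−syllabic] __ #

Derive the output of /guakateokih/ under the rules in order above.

guagadeogiha

Rule 1 (intervocalic voicing): /k/ is a voiceless stop between vowels /a/ and /a/, so it voices to [g]. /t/ is a voiceless stop between vowels /a/ and /e/, so it voices to [d]. /k/ is a voiceless stop between vowels /o/ and /i/, so it voices to [g]. /guakateokih/ → guagadeogih.
Rule 2 (post-nasal voicing): no segment meets the environment; /guagadeogih/ is unchanged.
Rule 3 (final a-epenthesis): the form ends in the consonant /h/, so [a] is inserted word-finally. /guagadeogih/ → guagadeogiha.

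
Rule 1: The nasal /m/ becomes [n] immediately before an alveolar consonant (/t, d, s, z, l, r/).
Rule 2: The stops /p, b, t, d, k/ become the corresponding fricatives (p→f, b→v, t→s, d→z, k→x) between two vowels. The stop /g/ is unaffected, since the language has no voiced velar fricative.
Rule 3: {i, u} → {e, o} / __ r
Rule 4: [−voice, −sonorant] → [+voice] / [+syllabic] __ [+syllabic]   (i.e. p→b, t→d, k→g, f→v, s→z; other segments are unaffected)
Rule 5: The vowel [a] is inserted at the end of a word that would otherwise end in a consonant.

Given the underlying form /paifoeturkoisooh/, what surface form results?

Rule 1 (nasal place assimilation): no segment meets the environment; /paifoeturkoisooh/ is unchanged.
Rule 2 (intervocalic spirantization): /t/ is a stop between vowels /e/ and /u/, so it spirantizes to the fricative [s]. /paifoeturkoisooh/ → paifoesurkoisooh.
Rule 3 (pre-rhotic lowering): /u/ is a high vowel immediately before /r/, so it lowers to [o]. /paifoesurkoisooh/ → paifoesorkoisooh.
Rule 4 (intervocalic voicing): /f/ is a voiceless obstruent between vowels /i/ and /o/, so it voices to [v]. /s/ is a voiceless obstruent between vowels /e/ and /o/, so it voices to [z]. /s/ is a voiceless obstruent between vowels /i/ and /o/, so it voices to [z]. /paifoesorkoisooh/ → paivoezorkoizooh.
Rule 5 (final a-epenthesis): the form ends in the consonant /h/, so [a] is inserted word-finally. /paivoezorkoizooh/ → paivoezorkoizooha.

paivoezorkoizooha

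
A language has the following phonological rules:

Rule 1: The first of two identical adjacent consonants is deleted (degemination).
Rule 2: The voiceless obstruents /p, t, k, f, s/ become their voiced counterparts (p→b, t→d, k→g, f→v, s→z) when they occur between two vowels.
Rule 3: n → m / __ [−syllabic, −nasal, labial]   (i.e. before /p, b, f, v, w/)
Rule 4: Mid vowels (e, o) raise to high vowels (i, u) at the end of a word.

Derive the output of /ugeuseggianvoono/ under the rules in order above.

Rule 1 (degemination): /gg/ is a geminate; the first /g/ deletes. /ugeuseggianvoono/ → ugeusegianvoono.
Rule 2 (intervocalic voicing): /s/ is a voiceless obstruent between vowels /u/ and /e/, so it voices to [z]. /ugeusegianvoono/ → ugeuzegianvoono.
Rule 3 (nasal place assimilation): /n/ precedes the labial consonant /v/, so it assimilates in place to [m]. /ugeuzegianvoono/ → ugeuzegiamvoono.
Rule 4 (final vowel raising): /o/ is a mid vowel in word-final position, so it raises to [u]. /ugeuzegiamvoono/ → ugeuzegiamvoonu.

ugeuzegiamvoonu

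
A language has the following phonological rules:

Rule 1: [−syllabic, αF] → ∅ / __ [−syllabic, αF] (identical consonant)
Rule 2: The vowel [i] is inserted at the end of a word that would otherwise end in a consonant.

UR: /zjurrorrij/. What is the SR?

Rule 1 (degemination): /rr/ is a geminate; the first /r/ deletes. /rr/ is a geminate; the first /r/ deletes. /zjurrorrij/ → zjurorij.
Rule 2 (final i-epenthesis): the form ends in the consonant /j/, so [i] is inserted word-finally. /zjurorij/ → zjuroriji.

zjuroriji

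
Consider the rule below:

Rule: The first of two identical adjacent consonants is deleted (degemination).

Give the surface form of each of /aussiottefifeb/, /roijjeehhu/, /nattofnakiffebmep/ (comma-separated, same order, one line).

/aussiottefifeb/: /ss/ is a geminate; the first /s/ deletes. /tt/ is a geminate; the first /t/ deletes. → [ausiotefifeb].
/roijjeehhu/: /jj/ is a geminate; the first /j/ deletes. /hh/ is a geminate; the first /h/ deletes. → [roijeehu].
/nattofnakiffebmep/: /tt/ is a geminate; the first /t/ deletes. /ff/ is a geminate; the first /f/ deletes. → [natofnakifebmep].

ausiotefifeb, roijeehu, natofnakifebmep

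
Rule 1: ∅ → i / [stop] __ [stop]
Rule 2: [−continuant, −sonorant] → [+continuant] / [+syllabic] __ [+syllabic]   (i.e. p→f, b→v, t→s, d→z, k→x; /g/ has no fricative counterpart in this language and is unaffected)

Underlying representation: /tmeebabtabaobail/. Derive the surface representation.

tmeevavisavaovail

Rule 1 (stop-cluster i-epenthesis): /b/ and /t/ form a stop–stop cluster, so [i] is inserted between them. /tmeebabtabaobail/ → tmeebabitabaobail.
Rule 2 (intervocalic spirantization): /b/ is a stop between vowels /e/ and /a/, so it spirantizes to the fricative [v]. /b/ is a stop between vowels /a/ and /i/, so it spirantizes to the fricative [v]. /t/ is a stop between vowels /i/ and /a/, so it spirantizes to the fricative [s]. /b/ is a stop between vowels /a/ and /a/, so it spirantizes to the fricative [v]. /b/ is a stop between vowels /o/ and /a/, so it spirantizes to the fricative [v]. /tmeebabitabaobail/ → tmeevavisavaovail.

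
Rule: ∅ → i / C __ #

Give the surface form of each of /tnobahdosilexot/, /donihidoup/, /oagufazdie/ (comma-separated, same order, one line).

tnobahdosilexoti, donihidoupi, oagufazdie

/tnobahdosilexot/: the form ends in the consonant /t/, so [i] is inserted word-finally. → [tnobahdosilexoti].
/donihidoup/: the form ends in the consonant /p/, so [i] is inserted word-finally. → [donihidoupi].
/oagufazdie/: the rule's environment is not met; surfaces unchanged as [oagufazdie].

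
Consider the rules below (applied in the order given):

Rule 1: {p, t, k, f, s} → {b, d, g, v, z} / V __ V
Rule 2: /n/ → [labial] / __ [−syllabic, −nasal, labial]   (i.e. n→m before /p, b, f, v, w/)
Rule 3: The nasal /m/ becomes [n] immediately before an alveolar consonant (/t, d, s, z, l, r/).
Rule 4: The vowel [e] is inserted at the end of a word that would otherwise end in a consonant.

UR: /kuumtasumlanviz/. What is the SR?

kuuntazunlamvize

Rule 1 (intervocalic voicing): /s/ is a voiceless obstruent between vowels /a/ and /u/, so it voices to [z]. /kuumtasumlanviz/ → kuumtazumlanviz.
Rule 2 (nasal place assimilation): /n/ precedes the labial consonant /v/, so it assimilates in place to [m]. /kuumtazumlanviz/ → kuumtazumlamviz.
Rule 3 (nasal place assimilation): /m/ precedes the alveolar consonant /t/, so it assimilates in place to [n]. /m/ precedes the alveolar consonant /l/, so it assimilates in place to [n]. /kuumtazumlamviz/ → kuuntazunlamviz.
Rule 4 (final e-epenthesis): the form ends in the consonant /z/, so [e] is inserted word-finally. /kuuntazunlamviz/ → kuuntazunlamvize.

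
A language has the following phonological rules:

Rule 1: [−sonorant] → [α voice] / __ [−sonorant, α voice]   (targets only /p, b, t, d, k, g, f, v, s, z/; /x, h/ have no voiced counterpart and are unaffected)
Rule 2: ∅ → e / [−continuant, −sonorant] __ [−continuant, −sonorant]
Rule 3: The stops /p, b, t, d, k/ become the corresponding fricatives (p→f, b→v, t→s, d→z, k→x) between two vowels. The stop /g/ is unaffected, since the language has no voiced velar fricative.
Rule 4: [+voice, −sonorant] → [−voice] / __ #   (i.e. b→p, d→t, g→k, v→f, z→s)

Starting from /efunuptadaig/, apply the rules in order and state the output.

efunufesazaik

Rule 1 (regressive voicing assimilation): no segment meets the environment; /efunuptadaig/ is unchanged.
Rule 2 (stop-cluster e-epenthesis): /p/ and /t/ form a stop–stop cluster, so [e] is inserted between them. /efunuptadaig/ → efunupetadaig.
Rule 3 (intervocalic spirantization): /p/ is a stop between vowels /u/ and /e/, so it spirantizes to the fricative [f]. /t/ is a stop between vowels /e/ and /a/, so it spirantizes to the fricative [s]. /d/ is a stop between vowels /a/ and /a/, so it spirantizes to the fricative [z]. /efunupetadaig/ → efunufesazaig.
Rule 4 (final devoicing): /g/ is a voiced obstruent in word-final position, so it devoices to [k]. /efunufesazaig/ → efunufesazaik.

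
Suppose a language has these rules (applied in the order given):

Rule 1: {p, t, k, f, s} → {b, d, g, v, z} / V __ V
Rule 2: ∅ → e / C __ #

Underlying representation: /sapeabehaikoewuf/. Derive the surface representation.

sabeabehaigoewufe

Rule 1 (intervocalic voicing): /p/ is a voiceless obstruent between vowels /a/ and /e/, so it voices to [b]. /k/ is a voiceless obstruent between vowels /i/ and /o/, so it voices to [g]. /sapeabehaikoewuf/ → sabeabehaigoewuf.
Rule 2 (final e-epenthesis): the form ends in the consonant /f/, so [e] is inserted word-finally. /sabeabehaigoewuf/ → sabeabehaigoewufe.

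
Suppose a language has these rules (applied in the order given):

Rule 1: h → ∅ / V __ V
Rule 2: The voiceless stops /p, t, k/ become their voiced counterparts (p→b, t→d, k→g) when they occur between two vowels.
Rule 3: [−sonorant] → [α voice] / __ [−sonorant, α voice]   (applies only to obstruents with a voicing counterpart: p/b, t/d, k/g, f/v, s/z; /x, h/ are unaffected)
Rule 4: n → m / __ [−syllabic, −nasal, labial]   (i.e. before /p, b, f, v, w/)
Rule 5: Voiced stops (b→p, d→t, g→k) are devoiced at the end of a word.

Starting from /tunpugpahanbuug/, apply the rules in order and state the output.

tumpukpaambuuk

Rule 1 (intervocalic h-deletion): /h/ occurs between vowels /a/ and /a/, so it deletes. /tunpugpahanbuug/ → tunpugpaanbuug.
Rule 2 (intervocalic voicing): no segment meets the environment; /tunpugpaanbuug/ is unchanged.
Rule 3 (regressive voicing assimilation): /g/ precedes the voiceless obstruent /p/, so it devoices to [k] by assimilation. /tunpugpaanbuug/ → tunpukpaanbuug.
Rule 4 (nasal place assimilation): /n/ precedes the labial consonant /p/, so it assimilates in place to [m]. /n/ precedes the labial consonant /b/, so it assimilates in place to [m]. /tunpukpaanbuug/ → tumpukpaambuug.
Rule 5 (final devoicing): /g/ is a voiced stop in word-final position, so it devoices to [k]. /tumpukpaambuug/ → tumpukpaambuuk.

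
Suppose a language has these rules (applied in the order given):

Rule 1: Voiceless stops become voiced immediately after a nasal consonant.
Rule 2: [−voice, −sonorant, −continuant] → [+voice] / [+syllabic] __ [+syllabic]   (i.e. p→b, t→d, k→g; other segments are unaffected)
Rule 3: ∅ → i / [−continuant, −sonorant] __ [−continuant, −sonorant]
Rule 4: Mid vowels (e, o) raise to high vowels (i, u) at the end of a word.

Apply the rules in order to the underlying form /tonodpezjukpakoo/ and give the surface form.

tonodipezjukipagou

Rule 1 (post-nasal voicing): no segment meets the environment; /tonodpezjukpakoo/ is unchanged.
Rule 2 (intervocalic voicing): /k/ is a voiceless stop between vowels /a/ and /o/, so it voices to [g]. /tonodpezjukpakoo/ → tonodpezjukpagoo.
Rule 3 (stop-cluster i-epenthesis): /d/ and /p/ form a stop–stop cluster, so [i] is inserted between them. /k/ and /p/ form a stop–stop cluster, so [i] is inserted between them. /tonodpezjukpagoo/ → tonodipezjukipagoo.
Rule 4 (final vowel raising): /o/ is a mid vowel in word-final position, so it raises to [u]. /tonodipezjukipagoo/ → tonodipezjukipagou.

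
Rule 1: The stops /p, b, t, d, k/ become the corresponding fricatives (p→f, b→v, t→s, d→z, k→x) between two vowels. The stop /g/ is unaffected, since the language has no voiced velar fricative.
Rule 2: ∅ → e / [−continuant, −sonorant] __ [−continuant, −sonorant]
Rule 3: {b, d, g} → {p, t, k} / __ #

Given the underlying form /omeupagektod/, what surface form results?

Rule 1 (intervocalic spirantization): /p/ is a stop between vowels /u/ and /a/, so it spirantizes to the fricative [f]. /omeupagektod/ → omeufagektod.
Rule 2 (stop-cluster e-epenthesis): /k/ and /t/ form a stop–stop cluster, so [e] is inserted between them. /omeufagektod/ → omeufageketod.
Rule 3 (final devoicing): /d/ is a voiced stop in word-final position, so it devoices to [t]. /omeufageketod/ → omeufageketot.

omeufageketot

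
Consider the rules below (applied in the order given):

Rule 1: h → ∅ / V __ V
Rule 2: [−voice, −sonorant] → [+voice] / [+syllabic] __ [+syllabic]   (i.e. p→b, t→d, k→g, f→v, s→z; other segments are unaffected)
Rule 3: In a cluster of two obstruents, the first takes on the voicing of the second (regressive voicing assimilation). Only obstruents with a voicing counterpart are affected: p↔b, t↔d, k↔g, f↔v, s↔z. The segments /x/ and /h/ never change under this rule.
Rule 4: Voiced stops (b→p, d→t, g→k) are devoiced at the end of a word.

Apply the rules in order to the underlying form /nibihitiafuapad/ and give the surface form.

nibiidiavuabat

Rule 1 (intervocalic h-deletion): /h/ occurs between vowels /i/ and /i/, so it deletes. /nibihitiafuapad/ → nibiitiafuapad.
Rule 2 (intervocalic voicing): /t/ is a voiceless obstruent between vowels /i/ and /i/, so it voices to [d]. /f/ is a voiceless obstruent between vowels /a/ and /u/, so it voices to [v]. /p/ is a voiceless obstruent between vowels /a/ and /a/, so it voices to [b]. /nibiitiafuapad/ → nibiidiavuabad.
Rule 3 (regressive voicing assimilation): no segment meets the environment; /nibiidiavuabad/ is unchanged.
Rule 4 (final devoicing): /d/ is a voiced stop in word-final position, so it devoices to [t]. /nibiidiavuabad/ → nibiidiavuabat.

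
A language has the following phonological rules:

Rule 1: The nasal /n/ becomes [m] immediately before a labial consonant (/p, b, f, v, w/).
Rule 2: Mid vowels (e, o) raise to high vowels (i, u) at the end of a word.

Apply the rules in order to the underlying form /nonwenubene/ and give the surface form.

Rule 1 (nasal place assimilation): /n/ precedes the labial consonant /w/, so it assimilates in place to [m]. /nonwenubene/ → nomwenubene.
Rule 2 (final vowel raising): /e/ is a mid vowel in word-final position, so it raises to [i]. /nomwenubene/ → nomwenubeni.

nomwenubeni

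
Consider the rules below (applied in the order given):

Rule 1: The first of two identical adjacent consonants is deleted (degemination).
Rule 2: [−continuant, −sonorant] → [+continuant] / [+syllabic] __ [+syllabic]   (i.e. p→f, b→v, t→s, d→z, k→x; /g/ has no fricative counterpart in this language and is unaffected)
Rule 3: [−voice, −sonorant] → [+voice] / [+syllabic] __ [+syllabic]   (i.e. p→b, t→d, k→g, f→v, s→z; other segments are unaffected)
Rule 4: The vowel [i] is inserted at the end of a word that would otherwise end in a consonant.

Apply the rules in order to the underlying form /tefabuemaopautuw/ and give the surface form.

Rule 1 (degemination): no segment meets the environment; /tefabuemaopautuw/ is unchanged.
Rule 2 (intervocalic spirantization): /b/ is a stop between vowels /a/ and /u/, so it spirantizes to the fricative [v]. /p/ is a stop between vowels /o/ and /a/, so it spirantizes to the fricative [f]. /t/ is a stop between vowels /u/ and /u/, so it spirantizes to the fricative [s]. /tefabuemaopautuw/ → tefavuemaofausuw.
Rule 3 (intervocalic voicing): /f/ is a voiceless obstruent between vowels /e/ and /a/, so it voices to [v]. /f/ is a voiceless obstruent between vowels /o/ and /a/, so it voices to [v]. /s/ is a voiceless obstruent between vowels /u/ and /u/, so it voices to [z]. /tefavuemaofausuw/ → tevavuemaovauzuw.
Rule 4 (final i-epenthesis): the form ends in the consonant /w/, so [i] is inserted word-finally. /tevavuemaovauzuw/ → tevavuemaovauzuwi.

tevavuemaovauzuwi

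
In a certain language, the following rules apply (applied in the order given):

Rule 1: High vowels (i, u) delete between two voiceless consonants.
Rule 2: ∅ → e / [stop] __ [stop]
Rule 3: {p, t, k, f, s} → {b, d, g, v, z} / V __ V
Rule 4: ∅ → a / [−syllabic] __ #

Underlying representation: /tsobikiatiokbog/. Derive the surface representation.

tsobigiadiogeboga

Rule 1 (high vowel syncope): no segment meets the environment; /tsobikiatiokbog/ is unchanged.
Rule 2 (stop-cluster e-epenthesis): /k/ and /b/ form a stop–stop cluster, so [e] is inserted between them. /tsobikiatiokbog/ → tsobikiatiokebog.
Rule 3 (intervocalic voicing): /k/ is a voiceless obstruent between vowels /i/ and /i/, so it voices to [g]. /t/ is a voiceless obstruent between vowels /a/ and /i/, so it voices to [d]. /k/ is a voiceless obstruent between vowels /o/ and /e/, so it voices to [g]. /tsobikiatiokebog/ → tsobigiadiogebog.
Rule 4 (final a-epenthesis): the form ends in the consonant /g/, so [a] is inserted word-finally. /tsobigiadiogebog/ → tsobigiadiogeboga.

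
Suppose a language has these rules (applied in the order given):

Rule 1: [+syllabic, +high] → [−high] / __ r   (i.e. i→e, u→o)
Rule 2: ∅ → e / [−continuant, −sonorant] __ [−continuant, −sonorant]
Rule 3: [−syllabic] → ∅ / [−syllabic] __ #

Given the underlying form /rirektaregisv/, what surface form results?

Rule 1 (pre-rhotic lowering): /i/ is a high vowel immediately before /r/, so it lowers to [e]. /rirektaregisv/ → rerektaregisv.
Rule 2 (stop-cluster e-epenthesis): /k/ and /t/ form a stop–stop cluster, so [e] is inserted between them. /rerektaregisv/ → rereketaregisv.
Rule 3 (final cluster simplification): /v/ is the second consonant of a word-final cluster /sv/, so it deletes. /rereketaregisv/ → rereketaregis.

rereketaregis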